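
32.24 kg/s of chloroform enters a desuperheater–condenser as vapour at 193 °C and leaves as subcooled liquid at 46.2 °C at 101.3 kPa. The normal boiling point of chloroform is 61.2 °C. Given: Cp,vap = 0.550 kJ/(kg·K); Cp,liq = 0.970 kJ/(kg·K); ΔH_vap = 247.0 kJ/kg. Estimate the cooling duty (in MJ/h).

Q_c = 38800 MJ/h

vapour 193→61.2 °C: -72.49 kJ/kg
condensation at 61.2 °C: -247 kJ/kg
liquid 61.2→46.2 °C: -14.55 kJ/kg
Δh = -72.49 + -247 + -14.55 = -334.04 kJ/kg
Q = ṁ·Δh = 32.24 kg/s × -334.04 kJ/kg = -10769 kJ/s
|Q| = 10769 kW = 38770 MJ/h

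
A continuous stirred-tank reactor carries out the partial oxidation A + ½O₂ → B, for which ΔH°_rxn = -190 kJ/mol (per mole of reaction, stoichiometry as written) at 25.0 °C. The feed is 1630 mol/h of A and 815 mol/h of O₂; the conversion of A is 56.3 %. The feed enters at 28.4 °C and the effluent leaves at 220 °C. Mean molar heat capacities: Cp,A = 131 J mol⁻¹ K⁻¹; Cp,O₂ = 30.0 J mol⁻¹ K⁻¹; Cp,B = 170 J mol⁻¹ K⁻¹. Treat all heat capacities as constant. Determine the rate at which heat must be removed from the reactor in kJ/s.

Extent of reaction ξ = 0.563 × 1630 = 917.69 mol/h
Reaction term: ξ·ΔH°_rxn = 917.69 × -190 = -174360 kJ/h
Sensible, feed 28.4→25 °C: -809.13 kJ/h
Outlet flows (mol/h): A 712.31, O₂ 356.16, B 917.69
Sensible, products 25→220 °C: 50701 kJ/h
Q = ΔH = -124470 kJ/h = -34.575 kW
Heat removed = 34.575 kJ/s

Q_out = 34.6 kJ/s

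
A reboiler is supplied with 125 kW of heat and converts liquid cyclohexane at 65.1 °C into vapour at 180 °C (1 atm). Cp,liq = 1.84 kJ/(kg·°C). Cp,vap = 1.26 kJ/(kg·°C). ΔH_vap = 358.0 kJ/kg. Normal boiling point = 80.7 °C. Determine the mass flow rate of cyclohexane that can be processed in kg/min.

ṁ = 14.7 kg/min

Δh = 1.84×(80.7−65.1) + 358.0 + 1.26×(180−80.7) = 511.82 kJ/kg
Q = 125 kW = 125 kJ/s = 7500 kJ/min
ṁ = Q/Δh = 7500 / 511.82 = 14.654 kg/min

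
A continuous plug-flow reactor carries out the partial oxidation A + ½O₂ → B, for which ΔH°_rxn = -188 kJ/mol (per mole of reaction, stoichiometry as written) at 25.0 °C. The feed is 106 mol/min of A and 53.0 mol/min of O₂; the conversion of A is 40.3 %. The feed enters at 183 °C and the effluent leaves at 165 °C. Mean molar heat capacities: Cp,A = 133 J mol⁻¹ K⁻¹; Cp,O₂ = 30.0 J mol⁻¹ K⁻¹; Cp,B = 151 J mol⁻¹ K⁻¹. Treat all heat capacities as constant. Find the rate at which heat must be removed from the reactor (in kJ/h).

Extent of reaction ξ = 0.403 × 106 = 42.718 mol/min
Reaction term: ξ·ΔH°_rxn = 42.718 × -188 = -8031 kJ/min
Sensible, feed 183→25 °C: -2478.7 kJ/min
Outlet flows (mol/min): A 63.282, O₂ 31.641, B 42.718
Sensible, products 25→165 °C: 2214.3 kJ/min
Q = ΔH = -8295.4 kJ/min = -138.26 kW
Heat removed = 497730 kJ/h

Q_out = 498000 kJ/h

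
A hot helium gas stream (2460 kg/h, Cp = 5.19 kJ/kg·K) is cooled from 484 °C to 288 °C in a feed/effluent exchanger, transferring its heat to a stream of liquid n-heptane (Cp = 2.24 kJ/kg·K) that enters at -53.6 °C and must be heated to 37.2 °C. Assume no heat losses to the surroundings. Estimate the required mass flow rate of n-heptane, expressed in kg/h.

ṁ_c = 12300 kg/h

Heat released by hot stream: Q = 2460 × 5.19 × (484 − 288) = 2.5024e+06 kJ/h
Energy balance on cold side (adiabatic exchanger): Q = ṁ_c·Cp_c·(T_c,out − T_c,in)
ṁ_c = 2.5024e+06 / [2.24 × (37.2 − -53.6)] = 12303 kg/h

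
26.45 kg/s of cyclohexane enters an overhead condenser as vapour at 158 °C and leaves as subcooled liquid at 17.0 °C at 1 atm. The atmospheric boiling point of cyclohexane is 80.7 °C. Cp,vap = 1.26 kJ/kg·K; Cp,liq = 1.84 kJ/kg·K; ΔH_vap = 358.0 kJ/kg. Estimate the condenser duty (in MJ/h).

vapour 158→80.7 °C: -97.398 kJ/kg
condensation at 80.7 °C: -358 kJ/kg
liquid 80.7→17.0 °C: -117.21 kJ/kg
Δh = -97.398 + -358 + -117.21 = -572.61 kJ/kg
Q = ṁ·Δh = 26.45 kg/s × -572.61 kJ/kg = -15145 kJ/s
|Q| = 15145 kW = 54524 MJ/h

Q_c = 54500 MJ/h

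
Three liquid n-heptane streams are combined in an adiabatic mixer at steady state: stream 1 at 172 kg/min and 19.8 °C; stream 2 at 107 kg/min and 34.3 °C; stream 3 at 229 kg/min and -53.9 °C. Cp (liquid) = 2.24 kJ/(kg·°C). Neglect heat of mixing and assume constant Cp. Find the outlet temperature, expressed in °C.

T_out = -10.4 °C

Energy balance with Q = 0: Σ ṁᵢCp,ᵢ(T_out − Tᵢ) = 0
T_out = Σ ṁᵢCp,ᵢTᵢ / Σ ṁᵢCp,ᵢ
      = -11799 / 1137.9 = -10.369 °C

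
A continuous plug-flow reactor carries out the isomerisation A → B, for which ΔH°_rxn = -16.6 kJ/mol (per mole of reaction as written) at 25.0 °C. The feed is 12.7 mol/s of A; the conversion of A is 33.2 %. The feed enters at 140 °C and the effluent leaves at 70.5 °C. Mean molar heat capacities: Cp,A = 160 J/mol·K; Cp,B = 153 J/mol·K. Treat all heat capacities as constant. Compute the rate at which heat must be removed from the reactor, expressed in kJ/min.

Extent of reaction ξ = 0.332 × 12.7 = 4.2164 mol/s
Reaction term: ξ·ΔH°_rxn = 4.2164 × -16.6 = -69.992 kJ/s
Sensible, feed 140→25 °C: -233.68 kJ/s
Outlet flows (mol/s): A 8.4836, B 4.2164
Sensible, products 25→70.5 °C: 91.113 kJ/s
Q = ΔH = -212.56 kJ/s = -212.56 kW
Heat removed = 12754 kJ/min

Q_out = 12800 kJ/min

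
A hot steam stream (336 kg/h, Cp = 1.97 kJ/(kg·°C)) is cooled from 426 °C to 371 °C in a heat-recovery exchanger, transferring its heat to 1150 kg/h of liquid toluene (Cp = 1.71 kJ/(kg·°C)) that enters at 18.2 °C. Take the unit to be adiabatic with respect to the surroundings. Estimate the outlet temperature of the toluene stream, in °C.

Heat released by hot stream: Q = 336 × 1.97 × (426 − 371) = 36406 kJ/h
Energy balance on cold side (adiabatic exchanger): Q = ṁ_c·Cp_c·(T_c,out − T_c,in)
T_c,out = 18.2 + 36406/(1150 × 1.71) = 36.713 °C

T_c,out = 36.7 °C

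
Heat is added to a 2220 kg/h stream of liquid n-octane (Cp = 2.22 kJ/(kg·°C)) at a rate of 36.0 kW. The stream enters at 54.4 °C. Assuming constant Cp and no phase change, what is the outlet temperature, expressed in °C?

Q = 36.0 kW = 129600 kJ/h
ΔT = Q/(ṁ·Cp) = 129600/(2220×2.22) = 26.297 K
T_out = 54.4 + 26.297 = 80.697 °C

T_out = 80.7 °C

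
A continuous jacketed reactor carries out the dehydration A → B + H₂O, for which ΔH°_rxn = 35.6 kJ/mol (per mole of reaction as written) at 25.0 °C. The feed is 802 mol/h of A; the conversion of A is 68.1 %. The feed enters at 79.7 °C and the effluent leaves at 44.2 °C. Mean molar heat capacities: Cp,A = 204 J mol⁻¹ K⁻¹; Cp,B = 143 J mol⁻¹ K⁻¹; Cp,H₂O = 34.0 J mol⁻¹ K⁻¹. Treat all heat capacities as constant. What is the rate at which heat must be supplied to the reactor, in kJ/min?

Q_in = 223 kJ/min

Extent of reaction ξ = 0.681 × 802 = 546.16 mol/h
Reaction term: ξ·ΔH°_rxn = 546.16 × 35.6 = 19443 kJ/h
Sensible, feed 79.7→25 °C: -8949.4 kJ/h
Outlet flows (mol/h): A 255.84, B 546.16, H₂O 546.16
Sensible, products 25→44.2 °C: 2858.1 kJ/h
Q = ΔH = 13352 kJ/h = 3.7089 kW
Heat supplied = 222.54 kJ/min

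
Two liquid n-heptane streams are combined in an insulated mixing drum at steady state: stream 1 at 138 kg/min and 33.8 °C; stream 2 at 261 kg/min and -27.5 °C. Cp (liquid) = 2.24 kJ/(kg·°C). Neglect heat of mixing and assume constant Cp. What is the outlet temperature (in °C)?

T_out = -6.30 °C

No heat crosses the boundary, so H_out = H_in.
Σ ṁᵢCp,ᵢTᵢ = 138×2.24×33.8 + 261×2.24×-27.5 = -5629.3
Σ ṁᵢCp,ᵢ = 138×2.24 + 261×2.24 = 893.76
T_out = -5629.3 / 893.76 = -6.2985 °C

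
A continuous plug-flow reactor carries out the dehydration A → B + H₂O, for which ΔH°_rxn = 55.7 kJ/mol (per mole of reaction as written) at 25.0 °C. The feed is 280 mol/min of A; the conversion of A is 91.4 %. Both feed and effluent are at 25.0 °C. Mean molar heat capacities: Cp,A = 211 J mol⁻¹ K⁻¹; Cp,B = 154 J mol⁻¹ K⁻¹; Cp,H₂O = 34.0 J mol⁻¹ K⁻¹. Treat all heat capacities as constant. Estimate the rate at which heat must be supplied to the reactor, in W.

Extent of reaction ξ = 0.914 × 280 = 255.92 mol/min
Reaction term: ξ·ΔH°_rxn = 255.92 × 55.7 = 14255 kJ/min
Q = ΔH = 14255 kJ/min = 237.58 kW
Heat supplied = 237580 W

Q_in = 238000 W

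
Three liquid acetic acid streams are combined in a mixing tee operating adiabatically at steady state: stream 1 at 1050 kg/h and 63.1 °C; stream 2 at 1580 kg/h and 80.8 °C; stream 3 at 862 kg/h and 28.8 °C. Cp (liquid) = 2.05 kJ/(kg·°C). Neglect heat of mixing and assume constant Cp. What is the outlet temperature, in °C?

T_out = 62.6 °C

No heat crosses the boundary, so H_out = H_in.
T_out = Σ ṁᵢCp,ᵢTᵢ / Σ ṁᵢCp,ᵢ
      = 448430 / 7158.6 = 62.642 °C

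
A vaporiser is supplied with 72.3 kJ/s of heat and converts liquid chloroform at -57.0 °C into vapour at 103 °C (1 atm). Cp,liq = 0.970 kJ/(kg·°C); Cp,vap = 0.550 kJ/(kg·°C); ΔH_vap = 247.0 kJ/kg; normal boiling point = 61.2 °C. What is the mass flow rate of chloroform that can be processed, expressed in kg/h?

Δh = 0.970×(61.2−-57.0) + 247.0 + 0.550×(103−61.2) = 384.64 kJ/kg
Q = 72.3 kJ/s = 72.3 kJ/s = 260280 kJ/h
ṁ = Q/Δh = 260280 / 384.64 = 676.68 kg/h

ṁ = 677 kg/h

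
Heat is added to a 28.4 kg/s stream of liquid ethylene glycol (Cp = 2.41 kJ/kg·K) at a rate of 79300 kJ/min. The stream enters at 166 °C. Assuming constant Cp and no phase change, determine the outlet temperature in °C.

Q = 79300 kJ/min = 1321.7 kJ/s
ΔT = Q/(ṁ·Cp) = 1321.7/(28.4×2.41) = 19.31 K
T_out = 166 + 19.31 = 185.31 °C

T_out = 185 °C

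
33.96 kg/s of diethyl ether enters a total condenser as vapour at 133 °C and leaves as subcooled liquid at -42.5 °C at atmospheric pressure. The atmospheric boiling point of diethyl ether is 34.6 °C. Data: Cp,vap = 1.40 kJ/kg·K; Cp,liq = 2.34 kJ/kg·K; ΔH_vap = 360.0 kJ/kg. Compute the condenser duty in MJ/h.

vapour 133→34.6 °C: -137.76 kJ/kg
condensation at 34.6 °C: -360 kJ/kg
liquid 34.6→-42.5 °C: -180.41 kJ/kg
Δh = -137.76 + -360 + -180.41 = -678.17 kJ/kg
Q = ṁ·Δh = 33.96 kg/s × -678.17 kJ/kg = -23031 kJ/s
|Q| = 23031 kW = 82911 MJ/h

Q_c = 82900 MJ/h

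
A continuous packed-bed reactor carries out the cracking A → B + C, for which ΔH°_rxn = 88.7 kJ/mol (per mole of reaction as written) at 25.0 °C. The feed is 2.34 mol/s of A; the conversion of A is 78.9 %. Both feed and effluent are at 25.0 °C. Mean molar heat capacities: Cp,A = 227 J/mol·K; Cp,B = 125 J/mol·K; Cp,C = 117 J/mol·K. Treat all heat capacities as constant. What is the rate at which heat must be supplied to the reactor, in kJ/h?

Extent of reaction ξ = 0.789 × 2.34 = 1.8463 mol/s
Reaction term: ξ·ΔH°_rxn = 1.8463 × 88.7 = 163.76 kJ/s
Q = ΔH = 163.76 kJ/s = 163.76 kW
Heat supplied = 589550 kJ/h

Q_in = 590000 kJ/h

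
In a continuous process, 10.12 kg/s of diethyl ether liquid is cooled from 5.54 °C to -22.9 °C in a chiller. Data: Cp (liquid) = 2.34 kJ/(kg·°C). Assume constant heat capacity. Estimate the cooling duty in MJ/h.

Q_c = 2420 MJ/h

Q = ṁ·Cp·ΔT = 10.12 × 2.34 × (-22.9 − 5.54) = -673.48 kJ/s
Cooling duty = 2424.5 MJ/h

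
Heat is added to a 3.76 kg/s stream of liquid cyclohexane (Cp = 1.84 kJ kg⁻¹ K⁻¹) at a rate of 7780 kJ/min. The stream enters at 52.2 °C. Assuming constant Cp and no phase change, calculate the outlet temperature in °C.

T_out = 70.9 °C

Q = 7780 kJ/min = 129.67 kJ/s
ΔT = Q/(ṁ·Cp) = 129.67/(3.76×1.84) = 18.742 K
T_out = 52.2 + 18.742 = 70.942 °C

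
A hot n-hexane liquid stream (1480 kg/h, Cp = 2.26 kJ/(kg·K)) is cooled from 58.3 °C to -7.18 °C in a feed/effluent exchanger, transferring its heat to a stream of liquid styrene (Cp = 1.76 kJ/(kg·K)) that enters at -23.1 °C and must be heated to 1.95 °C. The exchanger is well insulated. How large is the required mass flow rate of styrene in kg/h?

Heat released by hot stream: Q = 1480 × 2.26 × (58.3 − -7.18) = 219020 kJ/h
Energy balance on cold side (adiabatic exchanger): Q = ṁ_c·Cp_c·(T_c,out − T_c,in)
ṁ_c = 219020 / [1.76 × (1.95 − -23.1)] = 4967.7 kg/h

ṁ_c = 4970 kg/h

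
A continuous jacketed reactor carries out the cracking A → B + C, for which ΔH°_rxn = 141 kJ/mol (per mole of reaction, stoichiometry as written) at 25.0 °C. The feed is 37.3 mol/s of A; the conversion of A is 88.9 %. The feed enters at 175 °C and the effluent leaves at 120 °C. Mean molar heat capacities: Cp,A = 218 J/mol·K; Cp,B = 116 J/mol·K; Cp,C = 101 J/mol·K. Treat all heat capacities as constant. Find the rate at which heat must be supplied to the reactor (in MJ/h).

Q_in = 15200 MJ/h

Extent of reaction ξ = 0.889 × 37.3 = 33.16 mol/s
Reaction term: ξ·ΔH°_rxn = 33.16 × 141 = 4675.5 kJ/s
Sensible, feed 175→25 °C: -1219.7 kJ/s
Outlet flows (mol/s): A 4.1403, B 33.16, C 33.16
Sensible, products 25→120 °C: 769.33 kJ/s
Q = ΔH = 4225.1 kJ/s = 4225.1 kW
Heat supplied = 15211 MJ/h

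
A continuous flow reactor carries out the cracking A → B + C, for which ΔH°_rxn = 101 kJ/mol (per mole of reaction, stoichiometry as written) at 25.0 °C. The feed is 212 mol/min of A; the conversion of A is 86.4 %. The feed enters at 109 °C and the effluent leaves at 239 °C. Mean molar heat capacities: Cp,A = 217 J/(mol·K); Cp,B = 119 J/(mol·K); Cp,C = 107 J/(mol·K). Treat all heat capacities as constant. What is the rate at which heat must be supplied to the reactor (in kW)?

Extent of reaction ξ = 0.864 × 212 = 183.17 mol/min
Reaction term: ξ·ΔH°_rxn = 183.17 × 101 = 18500 kJ/min
Sensible, feed 109→25 °C: -3864.3 kJ/min
Outlet flows (mol/min): A 28.832, B 183.17, C 183.17
Sensible, products 25→239 °C: 10198 kJ/min
Q = ΔH = 24833 kJ/min = 413.89 kW
Heat supplied = 413.89 kW

Q_in = 414 kW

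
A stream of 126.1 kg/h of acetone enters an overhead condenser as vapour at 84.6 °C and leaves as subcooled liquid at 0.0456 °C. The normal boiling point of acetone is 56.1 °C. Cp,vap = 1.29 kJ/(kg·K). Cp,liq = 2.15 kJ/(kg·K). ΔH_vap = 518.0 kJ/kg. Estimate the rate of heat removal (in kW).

vapour 84.6→56.1 °C: -36.765 kJ/kg
condensation at 56.1 °C: -518 kJ/kg
liquid 56.1→0.0456 °C: -120.52 kJ/kg
Δh = -36.765 + -518 + -120.52 = -675.28 kJ/kg
Q = ṁ·Δh = 126.1 kg/h × -675.28 kJ/kg = -85153 kJ/h
|Q| = 23.654 kW

Q_c = 23.7 kW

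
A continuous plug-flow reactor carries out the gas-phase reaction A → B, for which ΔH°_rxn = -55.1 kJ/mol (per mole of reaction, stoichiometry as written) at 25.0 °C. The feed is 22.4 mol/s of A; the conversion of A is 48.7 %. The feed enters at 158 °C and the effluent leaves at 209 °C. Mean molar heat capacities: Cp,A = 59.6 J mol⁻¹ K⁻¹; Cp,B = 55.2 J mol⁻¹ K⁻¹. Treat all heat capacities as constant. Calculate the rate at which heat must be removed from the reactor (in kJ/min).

Extent of reaction ξ = 0.487 × 22.4 = 10.909 mol/s
Reaction term: ξ·ΔH°_rxn = 10.909 × -55.1 = -601.07 kJ/s
Sensible, feed 158→25 °C: -177.56 kJ/s
Outlet flows (mol/s): A 11.491, B 10.909
Sensible, products 25→209 °C: 236.82 kJ/s
Q = ΔH = -541.82 kJ/s = -541.82 kW
Heat removed = 32509 kJ/min

Q_out = 32500 kJ/min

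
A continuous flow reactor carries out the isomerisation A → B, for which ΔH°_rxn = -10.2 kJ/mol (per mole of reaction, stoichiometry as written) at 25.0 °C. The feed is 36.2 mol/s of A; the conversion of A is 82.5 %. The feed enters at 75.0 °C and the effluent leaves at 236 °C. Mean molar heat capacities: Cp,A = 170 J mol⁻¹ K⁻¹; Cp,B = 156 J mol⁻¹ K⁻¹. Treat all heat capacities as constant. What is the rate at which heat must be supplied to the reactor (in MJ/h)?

Q_in = 2150 MJ/h

Extent of reaction ξ = 0.825 × 36.2 = 29.865 mol/s
Reaction term: ξ·ΔH°_rxn = 29.865 × -10.2 = -304.62 kJ/s
Sensible, feed 75.0→25 °C: -307.7 kJ/s
Outlet flows (mol/s): A 6.335, B 29.865
Sensible, products 25→236 °C: 1210.3 kJ/s
Q = ΔH = 597.95 kJ/s = 597.95 kW
Heat supplied = 2152.6 MJ/h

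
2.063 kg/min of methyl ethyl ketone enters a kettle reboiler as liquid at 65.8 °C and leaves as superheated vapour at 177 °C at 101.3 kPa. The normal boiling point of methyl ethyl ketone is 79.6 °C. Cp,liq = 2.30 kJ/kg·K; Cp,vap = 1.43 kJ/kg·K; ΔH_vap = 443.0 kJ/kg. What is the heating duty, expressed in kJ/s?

Q = 21.1 kJ/s

liquid 65.8→79.6 °C: 31.74 kJ/kg
vaporisation at 79.6 °C: 443 kJ/kg
vapour 79.6→177 °C: 139.28 kJ/kg
Δh = 31.74 + 443 + 139.28 = 614.02 kJ/kg
Q = ṁ·Δh = 2.063 kg/min × 614.02 kJ/kg = 1266.7 kJ/min
|Q| = 21.112 kW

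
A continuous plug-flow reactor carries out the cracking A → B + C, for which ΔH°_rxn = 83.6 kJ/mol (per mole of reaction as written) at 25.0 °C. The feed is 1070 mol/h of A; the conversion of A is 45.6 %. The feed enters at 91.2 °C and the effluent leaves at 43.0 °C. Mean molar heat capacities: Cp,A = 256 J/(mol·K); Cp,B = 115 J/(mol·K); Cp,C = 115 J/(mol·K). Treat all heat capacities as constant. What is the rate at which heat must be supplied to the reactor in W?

Q_in = 7600 W

Extent of reaction ξ = 0.456 × 1070 = 487.92 mol/h
Reaction term: ξ·ΔH°_rxn = 487.92 × 83.6 = 40790 kJ/h
Sensible, feed 91.2→25 °C: -18134 kJ/h
Outlet flows (mol/h): A 582.08, B 487.92, C 487.92
Sensible, products 25→43.0 °C: 4702.2 kJ/h
Q = ΔH = 27359 kJ/h = 7.5997 kW
Heat supplied = 7599.7 W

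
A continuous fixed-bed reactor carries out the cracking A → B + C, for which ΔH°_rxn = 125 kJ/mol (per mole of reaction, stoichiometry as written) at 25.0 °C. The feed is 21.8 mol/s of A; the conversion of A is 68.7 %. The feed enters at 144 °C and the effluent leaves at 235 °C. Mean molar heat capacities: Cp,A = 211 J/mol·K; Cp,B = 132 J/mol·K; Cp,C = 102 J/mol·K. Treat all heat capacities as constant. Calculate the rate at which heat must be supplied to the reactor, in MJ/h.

Extent of reaction ξ = 0.687 × 21.8 = 14.977 mol/s
Reaction term: ξ·ΔH°_rxn = 14.977 × 125 = 1872.1 kJ/s
Sensible, feed 144→25 °C: -547.38 kJ/s
Outlet flows (mol/s): A 6.8234, B 14.977, C 14.977
Sensible, products 25→235 °C: 1038.3 kJ/s
Q = ΔH = 2363 kJ/s = 2363 kW
Heat supplied = 8506.8 MJ/h

Q_in = 8510 MJ/h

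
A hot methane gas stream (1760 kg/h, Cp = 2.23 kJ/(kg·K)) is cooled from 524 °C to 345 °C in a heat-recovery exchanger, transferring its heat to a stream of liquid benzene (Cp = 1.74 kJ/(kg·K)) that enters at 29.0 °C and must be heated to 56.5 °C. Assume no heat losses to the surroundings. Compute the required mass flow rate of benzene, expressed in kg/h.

ṁ_c = 14700 kg/h

Heat released by hot stream: Q = 1760 × 2.23 × (524 − 345) = 702540 kJ/h
Energy balance on cold side (adiabatic exchanger): Q = ṁ_c·Cp_c·(T_c,out − T_c,in)
ṁ_c = 702540 / [1.74 × (56.5 − 29.0)] = 14682 kg/h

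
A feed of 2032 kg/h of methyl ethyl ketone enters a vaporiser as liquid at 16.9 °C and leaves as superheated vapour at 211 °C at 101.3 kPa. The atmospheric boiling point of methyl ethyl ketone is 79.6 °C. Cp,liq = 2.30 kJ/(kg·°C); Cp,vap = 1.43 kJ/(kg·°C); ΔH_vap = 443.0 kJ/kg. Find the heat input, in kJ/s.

Q = 438 kJ/s

liquid 16.9→79.6 °C: 144.21 kJ/kg
vaporisation at 79.6 °C: 443 kJ/kg
vapour 79.6→211 °C: 187.9 kJ/kg
Δh = 144.21 + 443 + 187.9 = 775.11 kJ/kg
Q = ṁ·Δh = 2032 kg/h × 775.11 kJ/kg = 1.575e+06 kJ/h
|Q| = 437.51 kW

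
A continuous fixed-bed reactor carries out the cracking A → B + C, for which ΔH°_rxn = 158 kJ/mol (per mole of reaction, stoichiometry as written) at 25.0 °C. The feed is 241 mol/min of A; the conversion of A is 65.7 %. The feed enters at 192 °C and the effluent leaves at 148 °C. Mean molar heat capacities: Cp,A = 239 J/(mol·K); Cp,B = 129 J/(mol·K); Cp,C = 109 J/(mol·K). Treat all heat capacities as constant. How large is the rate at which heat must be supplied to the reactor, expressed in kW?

Q_in = 374 kW

Extent of reaction ξ = 0.657 × 241 = 158.34 mol/min
Reaction term: ξ·ΔH°_rxn = 158.34 × 158 = 25017 kJ/min
Sensible, feed 192→25 °C: -9619 kJ/min
Outlet flows (mol/min): A 82.663, B 158.34, C 158.34
Sensible, products 25→148 °C: 7065.2 kJ/min
Q = ΔH = 22463 kJ/min = 374.39 kW
Heat supplied = 374.39 kW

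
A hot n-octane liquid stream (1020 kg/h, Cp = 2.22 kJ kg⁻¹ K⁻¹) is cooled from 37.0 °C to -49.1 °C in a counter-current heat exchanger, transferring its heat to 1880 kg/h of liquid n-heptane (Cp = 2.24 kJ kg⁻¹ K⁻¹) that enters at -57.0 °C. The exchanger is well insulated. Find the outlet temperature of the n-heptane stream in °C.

Heat released by hot stream: Q = 1020 × 2.22 × (37.0 − -49.1) = 194960 kJ/h
Energy balance on cold side (adiabatic exchanger): Q = ṁ_c·Cp_c·(T_c,out − T_c,in)
T_c,out = -57.0 + 194960/(1880 × 2.24) = -10.703 °C

T_c,out = -10.7 °C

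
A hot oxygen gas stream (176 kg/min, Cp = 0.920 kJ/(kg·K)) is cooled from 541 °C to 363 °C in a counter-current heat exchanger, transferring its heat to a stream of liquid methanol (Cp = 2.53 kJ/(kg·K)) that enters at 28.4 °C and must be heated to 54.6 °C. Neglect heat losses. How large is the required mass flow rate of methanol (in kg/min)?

Heat released by hot stream: Q = 176 × 0.920 × (541 − 363) = 28822 kJ/min
Energy balance on cold side (adiabatic exchanger): Q = ṁ_c·Cp_c·(T_c,out − T_c,in)
ṁ_c = 28822 / [2.53 × (54.6 − 28.4)] = 434.81 kg/min

ṁ_c = 435 kg/min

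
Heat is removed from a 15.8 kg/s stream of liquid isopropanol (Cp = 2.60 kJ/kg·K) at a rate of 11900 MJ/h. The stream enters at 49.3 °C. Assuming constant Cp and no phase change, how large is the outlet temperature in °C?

T_out = -31.2 °C

Q = 11900 MJ/h = 3305.6 kJ/s
ΔT = Q/(ṁ·Cp) = 3305.6/(15.8×2.60) = 80.466 K
T_out = 49.3 − 80.466 = -31.166 °C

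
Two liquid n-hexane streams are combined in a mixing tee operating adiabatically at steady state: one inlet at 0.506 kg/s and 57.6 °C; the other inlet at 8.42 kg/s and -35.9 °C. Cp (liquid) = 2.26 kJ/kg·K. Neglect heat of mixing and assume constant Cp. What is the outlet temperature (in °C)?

Energy balance with Q = 0: Σ ṁᵢCp,ᵢ(T_out − Tᵢ) = 0
T_out = Σ ṁᵢCp,ᵢTᵢ / Σ ṁᵢCp,ᵢ
      = -617.28 / 20.173 = -30.6 °C

T_out = -30.6 °C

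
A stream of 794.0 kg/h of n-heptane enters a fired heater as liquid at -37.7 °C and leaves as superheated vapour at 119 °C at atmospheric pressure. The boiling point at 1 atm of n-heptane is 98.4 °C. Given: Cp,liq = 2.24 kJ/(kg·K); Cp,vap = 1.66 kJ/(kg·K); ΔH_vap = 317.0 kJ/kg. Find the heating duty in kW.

Q = 145 kW

liquid -37.7→98.4 °C: 304.86 kJ/kg
vaporisation at 98.4 °C: 317 kJ/kg
vapour 98.4→119 °C: 34.196 kJ/kg
Δh = 304.86 + 317 + 34.196 = 656.06 kJ/kg
Q = ṁ·Δh = 794.0 kg/h × 656.06 kJ/kg = 520910 kJ/h
|Q| = 144.7 kW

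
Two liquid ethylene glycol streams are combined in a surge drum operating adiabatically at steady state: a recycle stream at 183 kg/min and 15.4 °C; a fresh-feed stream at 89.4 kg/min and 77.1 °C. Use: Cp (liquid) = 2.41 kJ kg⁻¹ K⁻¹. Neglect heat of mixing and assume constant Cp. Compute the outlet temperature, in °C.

Adiabatic, steady state ⇒ Σ ṁᵢCp,ᵢ(T_out − Tᵢ) = 0
T_out = Σ ṁᵢCp,ᵢTᵢ / Σ ṁᵢCp,ᵢ
      = 23403 / 656.48 = 35.65 °C

T_out = 35.6 °C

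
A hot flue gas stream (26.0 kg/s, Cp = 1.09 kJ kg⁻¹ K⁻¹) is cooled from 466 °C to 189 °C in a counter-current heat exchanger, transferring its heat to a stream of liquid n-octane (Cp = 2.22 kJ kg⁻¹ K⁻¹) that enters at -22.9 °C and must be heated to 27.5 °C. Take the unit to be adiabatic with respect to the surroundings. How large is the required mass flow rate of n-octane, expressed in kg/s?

Heat released by hot stream: Q = 26.0 × 1.09 × (466 − 189) = 7850.2 kJ/s
Energy balance on cold side (adiabatic exchanger): Q = ṁ_c·Cp_c·(T_c,out − T_c,in)
ṁ_c = 7850.2 / [2.22 × (27.5 − -22.9)] = 70.161 kg/s

ṁ_c = 70.2 kg/s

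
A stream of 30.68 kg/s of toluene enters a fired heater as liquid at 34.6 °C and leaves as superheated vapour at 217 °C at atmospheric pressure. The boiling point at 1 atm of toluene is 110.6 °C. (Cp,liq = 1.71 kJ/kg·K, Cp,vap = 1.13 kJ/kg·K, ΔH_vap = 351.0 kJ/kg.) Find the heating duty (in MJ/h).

liquid 34.6→110.6 °C: 129.96 kJ/kg
vaporisation at 110.6 °C: 351 kJ/kg
vapour 110.6→217 °C: 120.23 kJ/kg
Δh = 129.96 + 351 + 120.23 = 601.19 kJ/kg
Q = ṁ·Δh = 30.68 kg/s × 601.19 kJ/kg = 18445 kJ/s
|Q| = 18445 kW = 66400 MJ/h

Q = 66400 MJ/h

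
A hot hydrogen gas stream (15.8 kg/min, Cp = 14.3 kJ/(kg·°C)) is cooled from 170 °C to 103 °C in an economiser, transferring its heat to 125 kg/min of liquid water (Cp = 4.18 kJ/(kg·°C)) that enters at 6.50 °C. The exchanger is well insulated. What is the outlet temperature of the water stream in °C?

Heat released by hot stream: Q = 15.8 × 14.3 × (170 − 103) = 15138 kJ/min
Energy balance on cold side (adiabatic exchanger): Q = ṁ_c·Cp_c·(T_c,out − T_c,in)
T_c,out = 6.50 + 15138/(125 × 4.18) = 35.472 °C

T_c,out = 35.5 °C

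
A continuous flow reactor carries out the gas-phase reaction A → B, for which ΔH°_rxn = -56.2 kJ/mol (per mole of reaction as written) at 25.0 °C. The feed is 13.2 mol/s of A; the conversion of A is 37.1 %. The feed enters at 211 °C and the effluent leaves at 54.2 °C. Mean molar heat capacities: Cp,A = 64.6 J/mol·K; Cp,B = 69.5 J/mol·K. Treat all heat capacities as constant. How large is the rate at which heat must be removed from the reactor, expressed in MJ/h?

Extent of reaction ξ = 0.371 × 13.2 = 4.8972 mol/s
Reaction term: ξ·ΔH°_rxn = 4.8972 × -56.2 = -275.22 kJ/s
Sensible, feed 211→25 °C: -158.61 kJ/s
Outlet flows (mol/s): A 8.3028, B 4.8972
Sensible, products 25→54.2 °C: 25.6 kJ/s
Q = ΔH = -408.23 kJ/s = -408.23 kW
Heat removed = 1469.6 MJ/h

Q_out = 1470 MJ/h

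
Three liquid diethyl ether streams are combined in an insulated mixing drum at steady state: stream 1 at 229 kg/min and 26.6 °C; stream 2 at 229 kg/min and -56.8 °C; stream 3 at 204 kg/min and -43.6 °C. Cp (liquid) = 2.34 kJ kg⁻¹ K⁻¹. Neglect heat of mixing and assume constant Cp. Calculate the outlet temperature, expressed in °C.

T_out = -23.9 °C

Energy balance with Q = 0: Σ ṁᵢCp,ᵢ(T_out − Tᵢ) = 0
Σ ṁᵢCp,ᵢTᵢ = 229×2.34×26.6 + 229×2.34×-56.8 + 204×2.34×-43.6 = -36996
Σ ṁᵢCp,ᵢ = 229×2.34 + 229×2.34 + 204×2.34 = 1549.1
T_out = -36996 / 1549.1 = -23.882 °C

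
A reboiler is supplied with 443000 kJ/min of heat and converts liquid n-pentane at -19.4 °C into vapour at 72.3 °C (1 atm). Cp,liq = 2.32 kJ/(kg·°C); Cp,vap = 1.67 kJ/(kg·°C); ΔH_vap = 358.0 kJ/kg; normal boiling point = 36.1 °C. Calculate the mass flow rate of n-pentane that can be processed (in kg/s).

Δh = 2.32×(36.1−-19.4) + 358.0 + 1.67×(72.3−36.1) = 547.21 kJ/kg
Q = 443000 kJ/min = 7383.3 kJ/s = 7383.3 kJ/s
ṁ = Q/Δh = 7383.3 / 547.21 = 13.493 kg/s

ṁ = 13.5 kg/s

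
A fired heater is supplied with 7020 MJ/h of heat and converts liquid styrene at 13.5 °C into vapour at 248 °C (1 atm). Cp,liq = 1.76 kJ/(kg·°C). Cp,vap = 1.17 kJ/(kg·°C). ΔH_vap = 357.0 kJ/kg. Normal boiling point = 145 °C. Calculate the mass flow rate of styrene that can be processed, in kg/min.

ṁ = 165 kg/min

Δh = 1.76×(145−13.5) + 357.0 + 1.17×(248−145) = 708.95 kJ/kg
Q = 7020 MJ/h = 1950 kJ/s = 117000 kJ/min
ṁ = Q/Δh = 117000 / 708.95 = 165.03 kg/min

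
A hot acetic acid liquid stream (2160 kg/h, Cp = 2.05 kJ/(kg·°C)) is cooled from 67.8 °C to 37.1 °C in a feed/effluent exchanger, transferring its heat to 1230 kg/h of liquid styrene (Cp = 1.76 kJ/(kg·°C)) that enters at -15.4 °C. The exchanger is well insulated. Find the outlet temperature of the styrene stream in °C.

T_c,out = 47.4 °C

Heat released by hot stream: Q = 2160 × 2.05 × (67.8 − 37.1) = 135940 kJ/h
Energy balance on cold side (adiabatic exchanger): Q = ṁ_c·Cp_c·(T_c,out − T_c,in)
T_c,out = -15.4 + 135940/(1230 × 1.76) = 47.395 °C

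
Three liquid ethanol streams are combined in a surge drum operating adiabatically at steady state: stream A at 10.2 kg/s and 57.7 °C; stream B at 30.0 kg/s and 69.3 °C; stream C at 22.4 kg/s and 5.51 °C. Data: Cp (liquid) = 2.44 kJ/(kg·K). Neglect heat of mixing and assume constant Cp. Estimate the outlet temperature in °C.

T_out = 44.6 °C

Adiabatic, steady state ⇒ Σ ṁᵢCp,ᵢ(T_out − Tᵢ) = 0
T_out = Σ ṁᵢCp,ᵢTᵢ / Σ ṁᵢCp,ᵢ
      = 6810 / 152.74 = 44.584 °C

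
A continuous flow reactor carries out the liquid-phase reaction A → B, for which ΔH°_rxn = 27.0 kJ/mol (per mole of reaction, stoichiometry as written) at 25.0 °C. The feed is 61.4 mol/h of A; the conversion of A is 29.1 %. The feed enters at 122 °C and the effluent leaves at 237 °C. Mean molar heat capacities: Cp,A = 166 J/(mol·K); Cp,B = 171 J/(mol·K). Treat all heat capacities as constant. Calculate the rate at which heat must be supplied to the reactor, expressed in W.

Q_in = 465 W

Extent of reaction ξ = 0.291 × 61.4 = 17.867 mol/h
Reaction term: ξ·ΔH°_rxn = 17.867 × 27.0 = 482.42 kJ/h
Sensible, feed 122→25 °C: -988.66 kJ/h
Outlet flows (mol/h): A 43.533, B 17.867
Sensible, products 25→237 °C: 2179.7 kJ/h
Q = ΔH = 1673.5 kJ/h = 0.46486 kW
Heat supplied = 464.86 W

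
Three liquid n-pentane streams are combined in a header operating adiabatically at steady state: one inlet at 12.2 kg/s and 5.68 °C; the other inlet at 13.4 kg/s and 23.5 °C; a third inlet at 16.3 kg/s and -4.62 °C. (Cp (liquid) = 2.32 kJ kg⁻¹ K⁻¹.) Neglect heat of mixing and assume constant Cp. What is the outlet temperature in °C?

T_out = 7.37 °C

No heat crosses the boundary, so H_out = H_in.
T_out = Σ ṁᵢCp,ᵢTᵢ / Σ ṁᵢCp,ᵢ
      = 716.62 / 97.208 = 7.3721 °C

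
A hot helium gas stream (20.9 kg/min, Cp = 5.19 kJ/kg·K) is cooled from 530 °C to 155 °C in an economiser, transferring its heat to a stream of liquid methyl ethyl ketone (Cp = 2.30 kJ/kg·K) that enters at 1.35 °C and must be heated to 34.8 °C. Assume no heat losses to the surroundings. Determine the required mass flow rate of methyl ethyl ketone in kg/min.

Heat released by hot stream: Q = 20.9 × 5.19 × (530 − 155) = 40677 kJ/min
Energy balance on cold side (adiabatic exchanger): Q = ṁ_c·Cp_c·(T_c,out − T_c,in)
ṁ_c = 40677 / [2.30 × (34.8 − 1.35)] = 528.71 kg/min

ṁ_c = 529 kg/min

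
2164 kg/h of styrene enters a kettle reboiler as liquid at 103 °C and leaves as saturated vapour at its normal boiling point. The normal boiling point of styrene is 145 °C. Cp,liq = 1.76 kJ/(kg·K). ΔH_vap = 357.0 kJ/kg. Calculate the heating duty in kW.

Q = 259 kW

liquid 103→145 °C: 73.92 kJ/kg
vaporisation at 145 °C: 357 kJ/kg
Δh = 73.92 + 357 = 430.92 kJ/kg
Q = ṁ·Δh = 2164 kg/h × 430.92 kJ/kg = 932510 kJ/h
|Q| = 259.03 kW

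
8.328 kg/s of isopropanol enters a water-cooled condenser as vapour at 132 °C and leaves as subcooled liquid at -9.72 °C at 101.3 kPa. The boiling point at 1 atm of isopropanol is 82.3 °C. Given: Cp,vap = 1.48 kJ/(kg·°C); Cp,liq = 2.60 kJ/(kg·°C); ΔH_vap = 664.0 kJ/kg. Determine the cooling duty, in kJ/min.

vapour 132→82.3 °C: -73.556 kJ/kg
condensation at 82.3 °C: -664 kJ/kg
liquid 82.3→-9.72 °C: -239.25 kJ/kg
Δh = -73.556 + -664 + -239.25 = -976.81 kJ/kg
Q = ṁ·Δh = 8.328 kg/s × -976.81 kJ/kg = -8134.9 kJ/s
|Q| = 8134.9 kW = 488090 kJ/min

Q_c = 488000 kJ/min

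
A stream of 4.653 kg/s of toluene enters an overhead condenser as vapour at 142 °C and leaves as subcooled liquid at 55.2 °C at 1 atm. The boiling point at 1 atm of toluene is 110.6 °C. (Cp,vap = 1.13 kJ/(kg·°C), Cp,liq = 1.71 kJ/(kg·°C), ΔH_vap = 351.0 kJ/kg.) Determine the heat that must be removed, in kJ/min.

vapour 142→110.6 °C: -35.482 kJ/kg
condensation at 110.6 °C: -351 kJ/kg
liquid 110.6→55.2 °C: -94.734 kJ/kg
Δh = -35.482 + -351 + -94.734 = -481.22 kJ/kg
Q = ṁ·Δh = 4.653 kg/s × -481.22 kJ/kg = -2239.1 kJ/s
|Q| = 2239.1 kW = 134350 kJ/min

Q_c = 134000 kJ/min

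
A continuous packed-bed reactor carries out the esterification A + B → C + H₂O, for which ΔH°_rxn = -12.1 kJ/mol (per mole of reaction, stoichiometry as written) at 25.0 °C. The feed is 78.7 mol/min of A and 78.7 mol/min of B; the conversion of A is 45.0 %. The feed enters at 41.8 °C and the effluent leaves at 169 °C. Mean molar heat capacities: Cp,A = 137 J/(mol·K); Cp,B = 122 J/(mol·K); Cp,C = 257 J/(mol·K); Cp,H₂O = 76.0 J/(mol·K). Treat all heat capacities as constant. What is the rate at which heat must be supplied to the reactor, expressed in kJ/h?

Extent of reaction ξ = 0.450 × 78.7 = 35.415 mol/min
Reaction term: ξ·ΔH°_rxn = 35.415 × -12.1 = -428.52 kJ/min
Sensible, feed 41.8→25 °C: -342.44 kJ/min
Outlet flows (mol/min): A 43.285, B 43.285, C 35.415, H₂O 35.415
Sensible, products 25→169 °C: 3312.6 kJ/min
Q = ΔH = 2541.6 kJ/min = 42.36 kW
Heat supplied = 152500 kJ/h

Q_in = 152000 kJ/h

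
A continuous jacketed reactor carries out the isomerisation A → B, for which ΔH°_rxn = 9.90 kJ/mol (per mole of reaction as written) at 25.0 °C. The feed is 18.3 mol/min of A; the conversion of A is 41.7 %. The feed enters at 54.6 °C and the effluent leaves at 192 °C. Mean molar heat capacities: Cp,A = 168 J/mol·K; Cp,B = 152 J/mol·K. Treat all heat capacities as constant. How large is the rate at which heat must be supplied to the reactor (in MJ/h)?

Q_in = 28.7 MJ/h

Extent of reaction ξ = 0.417 × 18.3 = 7.6311 mol/min
Reaction term: ξ·ΔH°_rxn = 7.6311 × 9.90 = 75.548 kJ/min
Sensible, feed 54.6→25 °C: -91.002 kJ/min
Outlet flows (mol/min): A 10.669, B 7.6311
Sensible, products 25→192 °C: 493.03 kJ/min
Q = ΔH = 477.58 kJ/min = 7.9597 kW
Heat supplied = 28.655 MJ/h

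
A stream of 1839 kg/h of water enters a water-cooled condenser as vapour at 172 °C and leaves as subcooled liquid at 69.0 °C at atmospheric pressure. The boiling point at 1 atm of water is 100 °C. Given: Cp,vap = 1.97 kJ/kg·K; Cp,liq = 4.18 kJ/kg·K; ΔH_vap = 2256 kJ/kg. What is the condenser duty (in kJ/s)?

Q_c = 1290 kJ/s

vapour 172→100 °C: -141.84 kJ/kg
condensation at 100 °C: -2256 kJ/kg
liquid 100→69.0 °C: -129.58 kJ/kg
Δh = -141.84 + -2256 + -129.58 = -2527.4 kJ/kg
Q = ṁ·Δh = 1839 kg/h × -2527.4 kJ/kg = -4.6479e+06 kJ/h
|Q| = 1291.1 kW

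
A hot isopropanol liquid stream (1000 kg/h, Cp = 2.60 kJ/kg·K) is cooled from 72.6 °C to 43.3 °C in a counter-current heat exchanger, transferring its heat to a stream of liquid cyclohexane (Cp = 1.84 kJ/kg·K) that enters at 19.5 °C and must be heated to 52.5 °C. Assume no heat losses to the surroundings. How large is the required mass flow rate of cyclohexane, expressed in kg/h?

ṁ_c = 1250 kg/h

Heat released by hot stream: Q = 1000 × 2.60 × (72.6 − 43.3) = 76180 kJ/h
Energy balance on cold side (adiabatic exchanger): Q = ṁ_c·Cp_c·(T_c,out − T_c,in)
ṁ_c = 76180 / [1.84 × (52.5 − 19.5)] = 1254.6 kg/h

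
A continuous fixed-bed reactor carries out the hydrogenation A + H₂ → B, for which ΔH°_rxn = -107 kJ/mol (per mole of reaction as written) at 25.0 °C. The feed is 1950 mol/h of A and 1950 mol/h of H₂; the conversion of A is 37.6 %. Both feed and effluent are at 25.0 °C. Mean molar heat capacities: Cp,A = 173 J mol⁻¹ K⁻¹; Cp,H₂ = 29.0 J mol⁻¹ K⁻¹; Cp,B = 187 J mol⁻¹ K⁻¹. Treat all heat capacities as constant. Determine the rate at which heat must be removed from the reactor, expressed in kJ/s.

Q_out = 21.8 kJ/s

Extent of reaction ξ = 0.376 × 1950 = 733.2 mol/h
Reaction term: ξ·ΔH°_rxn = 733.2 × -107 = -78452 kJ/h
Q = ΔH = -78452 kJ/h = -21.792 kW
Heat removed = 21.792 kJ/s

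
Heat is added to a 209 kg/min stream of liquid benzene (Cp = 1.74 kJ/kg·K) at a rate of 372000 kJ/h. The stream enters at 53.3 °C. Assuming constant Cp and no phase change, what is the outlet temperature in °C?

T_out = 70.3 °C

Q = 372000 kJ/h = 6200 kJ/min
ΔT = Q/(ṁ·Cp) = 6200/(209×1.74) = 17.049 K
T_out = 53.3 + 17.049 = 70.349 °C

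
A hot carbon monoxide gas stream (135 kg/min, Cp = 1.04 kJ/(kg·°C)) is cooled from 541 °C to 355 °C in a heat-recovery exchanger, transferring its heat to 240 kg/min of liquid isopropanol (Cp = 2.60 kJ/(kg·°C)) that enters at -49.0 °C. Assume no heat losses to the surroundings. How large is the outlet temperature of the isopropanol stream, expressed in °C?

T_c,out = -7.15 °C

Heat released by hot stream: Q = 135 × 1.04 × (541 − 355) = 26114 kJ/min
Energy balance on cold side (adiabatic exchanger): Q = ṁ_c·Cp_c·(T_c,out − T_c,in)
T_c,out = -49.0 + 26114/(240 × 2.60) = -7.15 °C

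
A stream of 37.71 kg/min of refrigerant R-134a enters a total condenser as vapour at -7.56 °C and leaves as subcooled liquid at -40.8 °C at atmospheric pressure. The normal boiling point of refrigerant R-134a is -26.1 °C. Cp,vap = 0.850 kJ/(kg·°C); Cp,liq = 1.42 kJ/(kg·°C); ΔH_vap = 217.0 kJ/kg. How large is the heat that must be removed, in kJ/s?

vapour -7.56→-26.1 °C: -15.759 kJ/kg
condensation at -26.1 °C: -217 kJ/kg
liquid -26.1→-40.8 °C: -20.874 kJ/kg
Δh = -15.759 + -217 + -20.874 = -253.63 kJ/kg
Q = ṁ·Δh = 37.71 kg/min × -253.63 kJ/kg = -9564.5 kJ/min
|Q| = 159.41 kW

Q_c = 159 kJ/s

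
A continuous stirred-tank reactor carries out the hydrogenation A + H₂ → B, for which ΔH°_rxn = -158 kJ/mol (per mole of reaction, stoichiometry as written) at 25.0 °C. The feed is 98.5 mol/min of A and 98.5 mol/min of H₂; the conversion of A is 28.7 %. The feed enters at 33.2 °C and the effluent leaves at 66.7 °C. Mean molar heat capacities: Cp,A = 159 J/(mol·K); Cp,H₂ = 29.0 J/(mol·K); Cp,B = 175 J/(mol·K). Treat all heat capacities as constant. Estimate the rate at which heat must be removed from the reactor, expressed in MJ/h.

Extent of reaction ξ = 0.287 × 98.5 = 28.269 mol/min
Reaction term: ξ·ΔH°_rxn = 28.269 × -158 = -4466.6 kJ/min
Sensible, feed 33.2→25 °C: -151.85 kJ/min
Outlet flows (mol/min): A 70.231, H₂ 70.231, B 28.269
Sensible, products 25→66.7 °C: 756.88 kJ/min
Q = ΔH = -3861.6 kJ/min = -64.359 kW
Heat removed = 231.69 MJ/h

Q_out = 232 MJ/h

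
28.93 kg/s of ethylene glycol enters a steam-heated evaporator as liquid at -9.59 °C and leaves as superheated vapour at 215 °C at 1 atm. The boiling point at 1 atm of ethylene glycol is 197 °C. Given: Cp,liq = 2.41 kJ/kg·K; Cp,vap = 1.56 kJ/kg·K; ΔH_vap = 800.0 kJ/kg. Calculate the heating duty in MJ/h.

liquid -9.59→197 °C: 497.88 kJ/kg
vaporisation at 197 °C: 800 kJ/kg
vapour 197→215 °C: 28.08 kJ/kg
Δh = 497.88 + 800 + 28.08 = 1326 kJ/kg
Q = ṁ·Δh = 28.93 kg/s × 1326 kJ/kg = 38360 kJ/s
|Q| = 38360 kW = 138100 MJ/h

Q = 138000 MJ/h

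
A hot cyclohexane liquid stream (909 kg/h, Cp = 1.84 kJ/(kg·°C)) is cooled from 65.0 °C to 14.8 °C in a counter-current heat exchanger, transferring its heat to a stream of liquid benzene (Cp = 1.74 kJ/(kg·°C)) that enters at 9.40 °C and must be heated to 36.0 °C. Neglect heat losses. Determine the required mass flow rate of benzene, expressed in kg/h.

ṁ_c = 1810 kg/h

Heat released by hot stream: Q = 909 × 1.84 × (65.0 − 14.8) = 83963 kJ/h
Energy balance on cold side (adiabatic exchanger): Q = ṁ_c·Cp_c·(T_c,out − T_c,in)
ṁ_c = 83963 / [1.74 × (36.0 − 9.40)] = 1814.1 kg/h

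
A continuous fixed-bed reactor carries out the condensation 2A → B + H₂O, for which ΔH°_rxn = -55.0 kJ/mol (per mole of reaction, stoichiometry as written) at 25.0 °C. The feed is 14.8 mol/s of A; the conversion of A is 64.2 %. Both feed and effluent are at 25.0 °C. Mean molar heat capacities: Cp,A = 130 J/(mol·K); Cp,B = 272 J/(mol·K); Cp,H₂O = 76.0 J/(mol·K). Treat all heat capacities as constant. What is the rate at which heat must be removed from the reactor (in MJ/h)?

Extent of reaction ξ = 0.642 × 14.8 / 2 = 4.7508 mol/s
Reaction term: ξ·ΔH°_rxn = 4.7508 × -55.0 = -261.29 kJ/s
Q = ΔH = -261.29 kJ/s = -261.29 kW
Heat removed = 940.66 MJ/h

Q_out = 941 MJ/h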